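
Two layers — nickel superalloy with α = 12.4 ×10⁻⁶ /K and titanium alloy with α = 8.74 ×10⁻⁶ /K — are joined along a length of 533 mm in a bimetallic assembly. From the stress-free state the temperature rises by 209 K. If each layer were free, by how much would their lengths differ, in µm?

408 µm

Δα = |12.4 − 8.74|×10⁻⁶/K = 3.66×10⁻⁶/K.
ΔL_mismatch = Δα·L·ΔT = 3.66×10⁻⁶ × 533.0 mm × 209.0 K = 408 µm.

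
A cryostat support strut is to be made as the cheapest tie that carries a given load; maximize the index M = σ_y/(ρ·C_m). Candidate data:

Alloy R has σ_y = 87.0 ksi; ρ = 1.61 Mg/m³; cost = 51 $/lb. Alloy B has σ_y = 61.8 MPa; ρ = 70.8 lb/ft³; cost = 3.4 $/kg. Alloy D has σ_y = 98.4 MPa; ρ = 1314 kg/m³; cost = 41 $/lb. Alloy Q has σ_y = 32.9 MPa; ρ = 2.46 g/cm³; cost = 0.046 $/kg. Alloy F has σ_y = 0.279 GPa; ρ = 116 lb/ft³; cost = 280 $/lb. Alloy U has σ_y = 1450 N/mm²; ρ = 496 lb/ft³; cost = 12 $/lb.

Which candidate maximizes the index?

alloy Q

In SI units:
  alloy R: σ_y = 599.8 MPa, ρ = 1610 kg/m³, cost = 112.4 $/kg
  alloy B: σ_y = 61.80 MPa, ρ = 1134 kg/m³, cost = 3.400 $/kg
  alloy D: σ_y = 98.40 MPa, ρ = 1314 kg/m³, cost = 90.39 $/kg
  alloy Q: σ_y = 32.90 MPa, ρ = 2460 kg/m³, cost = 0.04600 $/kg
  alloy F: σ_y = 279.0 MPa, ρ = 1858 kg/m³, cost = 617.3 $/kg
  alloy U: σ_y = 1450 MPa, ρ = 7945 kg/m³, cost = 26.46 $/kg
  alloy Q: M = 291 kN·m per $
  alloy B: M = 16.0 kN·m per $
  alloy U: M = 6.90 kN·m per $
  alloy R: M = 3.31 kN·m per $
  alloy D: M = 0.828 kN·m per $
  alloy F: M = 0.243 kN·m per $
Highest index: alloy Q.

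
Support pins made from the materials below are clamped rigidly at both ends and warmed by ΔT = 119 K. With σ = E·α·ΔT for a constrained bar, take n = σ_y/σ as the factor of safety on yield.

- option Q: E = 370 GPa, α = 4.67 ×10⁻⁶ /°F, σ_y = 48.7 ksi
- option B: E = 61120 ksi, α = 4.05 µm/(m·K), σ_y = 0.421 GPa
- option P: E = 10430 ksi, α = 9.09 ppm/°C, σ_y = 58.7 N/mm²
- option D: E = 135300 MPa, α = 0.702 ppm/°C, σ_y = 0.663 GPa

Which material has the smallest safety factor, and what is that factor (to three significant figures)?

option P, n = 0.755

Converting E to GPa, α to ×10⁻⁶/K, σ_y to MPa, then σ and n for each:
  option Q: E = 370.0, α = 8.41, σ_y = 335.8 → σ = 370 MPa, n = 0.907
  option B: E = 421.4, α = 4.05, σ_y = 421.0 → σ = 203 MPa, n = 2.07
  option P: E = 71.91, α = 9.09, σ_y = 58.70 → σ = 77.8 MPa, n = 0.755
  option D: E = 135.3, α = 0.702, σ_y = 663.0 → σ = 11.3 MPa, n = 58.7
Smallest n: option P with n = 0.755.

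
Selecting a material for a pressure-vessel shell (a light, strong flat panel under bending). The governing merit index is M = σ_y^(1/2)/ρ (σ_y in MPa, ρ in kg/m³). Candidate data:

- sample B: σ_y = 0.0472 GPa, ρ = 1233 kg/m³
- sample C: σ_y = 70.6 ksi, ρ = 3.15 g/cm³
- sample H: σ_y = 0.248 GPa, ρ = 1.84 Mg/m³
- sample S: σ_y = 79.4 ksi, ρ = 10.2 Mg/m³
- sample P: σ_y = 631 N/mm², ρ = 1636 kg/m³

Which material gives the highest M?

sample P

Putting every candidate on a common basis:
  sample B: σ_y = 47.20 MPa, ρ = 1233 kg/m³
  sample C: σ_y = 486.8 MPa, ρ = 3150 kg/m³
  sample H: σ_y = 248.0 MPa, ρ = 1840 kg/m³
  sample S: σ_y = 547.4 MPa, ρ = 10200 kg/m³
  sample P: σ_y = 631.0 MPa, ρ = 1636 kg/m³
  sample P: M = 15.4×10⁻³
  sample H: M = 8.56×10⁻³
  sample C: M = 7.00×10⁻³
  sample B: M = 5.57×10⁻³
  sample S: M = 2.29×10⁻³
The maximum is for sample P.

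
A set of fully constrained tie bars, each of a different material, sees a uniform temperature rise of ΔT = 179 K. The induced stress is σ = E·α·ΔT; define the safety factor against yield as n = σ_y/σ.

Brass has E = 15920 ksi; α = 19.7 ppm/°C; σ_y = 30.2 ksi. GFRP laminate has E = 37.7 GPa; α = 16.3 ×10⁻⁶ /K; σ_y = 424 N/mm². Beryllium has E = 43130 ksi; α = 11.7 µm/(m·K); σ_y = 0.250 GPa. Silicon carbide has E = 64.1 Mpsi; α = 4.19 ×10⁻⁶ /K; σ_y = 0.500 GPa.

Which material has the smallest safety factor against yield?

With everything in SI (GPa, ×10⁻⁶/K, MPa):
  brass: E = 109.8, α = 19.7, σ_y = 208.2 → σ = 387 MPa, n = 0.538
  GFRP laminate: E = 37.70, α = 16.3, σ_y = 424.0 → σ = 110 MPa, n = 3.85
  beryllium: E = 297.4, α = 11.7, σ_y = 250.0 → σ = 623 MPa, n = 0.401
  silicon carbide: E = 442.0, α = 4.19, σ_y = 500.0 → σ = 331 MPa, n = 1.51
Beryllium has the lowest safety factor, n = 0.401.

beryllium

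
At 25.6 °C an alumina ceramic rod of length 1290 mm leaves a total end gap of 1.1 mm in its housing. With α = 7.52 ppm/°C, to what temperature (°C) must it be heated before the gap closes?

139 °C

α·L₀·ΔT = 1.1 mm ⇒ ΔT = 1.1 / (7.52×10⁻⁶ × 1290.0) = 113.4 K.
T = 25.6 + 113.4 = 139.0 °C.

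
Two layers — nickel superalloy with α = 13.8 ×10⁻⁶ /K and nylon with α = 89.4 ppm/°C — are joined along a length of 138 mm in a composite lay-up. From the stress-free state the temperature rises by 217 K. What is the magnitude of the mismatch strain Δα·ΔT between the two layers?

0.0164

Δα = |13.8 − 89.4|×10⁻⁶/K = 75.6×10⁻⁶/K.
Mismatch strain = Δα·ΔT = 75.6×10⁻⁶ × 217.0 = 0.0164.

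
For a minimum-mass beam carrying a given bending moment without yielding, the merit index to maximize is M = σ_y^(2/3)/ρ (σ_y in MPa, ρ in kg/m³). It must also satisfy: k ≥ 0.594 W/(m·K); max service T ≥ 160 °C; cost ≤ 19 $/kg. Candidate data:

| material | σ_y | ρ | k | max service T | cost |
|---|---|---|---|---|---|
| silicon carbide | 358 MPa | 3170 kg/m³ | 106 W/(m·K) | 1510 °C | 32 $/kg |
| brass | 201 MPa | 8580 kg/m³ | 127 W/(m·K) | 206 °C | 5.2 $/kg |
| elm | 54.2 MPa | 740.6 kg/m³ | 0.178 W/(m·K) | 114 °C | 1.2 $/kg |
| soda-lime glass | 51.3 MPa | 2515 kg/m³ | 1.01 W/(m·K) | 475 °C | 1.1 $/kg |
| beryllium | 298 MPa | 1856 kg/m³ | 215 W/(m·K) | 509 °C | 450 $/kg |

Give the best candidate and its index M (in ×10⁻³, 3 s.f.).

Screen on constraints: k ≥ 0.594 W/(m·K); max service T ≥ 160 °C; cost ≤ 19 $/kg. Survivors: brass, soda-lime glass.
Computing M directly (units already consistent):
  soda-lime glass: M = 5.49×10⁻³
  brass: M = 4.00×10⁻³
Highest index: soda-lime glass.

soda-lime glass, M = 5.49×10⁻³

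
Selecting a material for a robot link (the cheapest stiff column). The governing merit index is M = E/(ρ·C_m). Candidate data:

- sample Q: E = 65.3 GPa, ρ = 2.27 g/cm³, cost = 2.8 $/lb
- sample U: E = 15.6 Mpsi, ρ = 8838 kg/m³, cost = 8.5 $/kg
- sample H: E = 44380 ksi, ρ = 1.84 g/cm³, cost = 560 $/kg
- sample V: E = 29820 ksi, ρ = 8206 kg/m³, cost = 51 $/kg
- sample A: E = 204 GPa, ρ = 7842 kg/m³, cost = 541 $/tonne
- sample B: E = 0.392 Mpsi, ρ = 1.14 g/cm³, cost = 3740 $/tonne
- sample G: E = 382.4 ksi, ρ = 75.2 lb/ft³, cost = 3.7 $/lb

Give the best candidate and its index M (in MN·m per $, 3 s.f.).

sample A, M = 48.1 MN·m per $

After converting to SI:
  sample Q: E = 65.30 GPa, ρ = 2270 kg/m³, cost = 6.173 $/kg
  sample U: E = 107.6 GPa, ρ = 8838 kg/m³, cost = 8.500 $/kg
  sample H: E = 306.0 GPa, ρ = 1840 kg/m³, cost = 560.0 $/kg
  sample V: E = 205.6 GPa, ρ = 8206 kg/m³, cost = 51.00 $/kg
  sample A: E = 204.0 GPa, ρ = 7842 kg/m³, cost = 0.5410 $/kg
  sample B: E = 2.703 GPa, ρ = 1140 kg/m³, cost = 3.740 $/kg
  sample G: E = 2.637 GPa, ρ = 1205 kg/m³, cost = 8.157 $/kg
  sample A: M = 48.1 MN·m per $
  sample Q: M = 4.66 MN·m per $
  sample U: M = 1.43 MN·m per $
  sample B: M = 0.634 MN·m per $
  sample V: M = 0.491 MN·m per $
  sample H: M = 0.297 MN·m per $
  sample G: M = 0.268 MN·m per $
Sample A has the largest M.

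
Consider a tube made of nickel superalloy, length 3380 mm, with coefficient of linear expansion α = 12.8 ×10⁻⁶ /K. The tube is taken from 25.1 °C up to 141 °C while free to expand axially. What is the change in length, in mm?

ΔT = 141 − 25.1 = 115.9 K.
ΔL = α·L₀·ΔT = 12.8×10⁻⁶ × 3380 mm × 115.9 K = 5.01 mm.

5.01 mm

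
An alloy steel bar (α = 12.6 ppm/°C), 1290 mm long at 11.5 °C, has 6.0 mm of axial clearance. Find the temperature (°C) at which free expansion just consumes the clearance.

α·L₀·ΔT = 6.0 mm ⇒ ΔT = 6.0 / (12.6×10⁻⁶ × 1290.0) = 369.1 K.
T = 11.5 + 369.1 = 380.6 °C.

381 °C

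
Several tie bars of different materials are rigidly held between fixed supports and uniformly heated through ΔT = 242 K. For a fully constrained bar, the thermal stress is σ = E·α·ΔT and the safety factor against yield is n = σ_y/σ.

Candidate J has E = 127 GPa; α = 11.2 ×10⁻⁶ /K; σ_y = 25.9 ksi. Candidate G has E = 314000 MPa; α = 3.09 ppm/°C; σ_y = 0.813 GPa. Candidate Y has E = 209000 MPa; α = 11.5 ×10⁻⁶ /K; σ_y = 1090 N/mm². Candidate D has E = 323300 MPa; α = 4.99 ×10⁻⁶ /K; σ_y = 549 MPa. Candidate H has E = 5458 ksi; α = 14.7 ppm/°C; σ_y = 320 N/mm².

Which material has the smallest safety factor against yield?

candidate J

With everything in SI (GPa, ×10⁻⁶/K, MPa):
  candidate J: E = 127.0, α = 11.2, σ_y = 178.6 → σ = 344 MPa, n = 0.519
  candidate G: E = 314.0, α = 3.09, σ_y = 813.0 → σ = 235 MPa, n = 3.46
  candidate Y: E = 209.0, α = 11.5, σ_y = 1090 → σ = 582 MPa, n = 1.87
  candidate D: E = 323.3, α = 4.99, σ_y = 549.0 → σ = 390 MPa, n = 1.41
  candidate H: E = 37.63, α = 14.7, σ_y = 320.0 → σ = 134 MPa, n = 2.39
Smallest n: candidate J with n = 0.519.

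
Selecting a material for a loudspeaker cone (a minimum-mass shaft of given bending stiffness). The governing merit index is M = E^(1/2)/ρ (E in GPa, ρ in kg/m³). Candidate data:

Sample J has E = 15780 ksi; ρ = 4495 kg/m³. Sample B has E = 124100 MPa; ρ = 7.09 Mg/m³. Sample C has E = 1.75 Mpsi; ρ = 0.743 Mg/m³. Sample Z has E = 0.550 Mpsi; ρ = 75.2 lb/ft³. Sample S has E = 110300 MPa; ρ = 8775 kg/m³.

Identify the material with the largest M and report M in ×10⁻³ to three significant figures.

sample C, M = 4.68×10⁻³

In SI units:
  sample J: E = 108.8 GPa, ρ = 4495 kg/m³
  sample B: E = 124.1 GPa, ρ = 7090 kg/m³
  sample C: E = 12.07 GPa, ρ = 743.0 kg/m³
  sample Z: E = 3.792 GPa, ρ = 1205 kg/m³
  sample S: E = 110.3 GPa, ρ = 8775 kg/m³
  sample C: M = 4.68×10⁻³
  sample J: M = 2.32×10⁻³
  sample Z: M = 1.62×10⁻³
  sample B: M = 1.57×10⁻³
  sample S: M = 1.20×10⁻³
Highest index: sample C.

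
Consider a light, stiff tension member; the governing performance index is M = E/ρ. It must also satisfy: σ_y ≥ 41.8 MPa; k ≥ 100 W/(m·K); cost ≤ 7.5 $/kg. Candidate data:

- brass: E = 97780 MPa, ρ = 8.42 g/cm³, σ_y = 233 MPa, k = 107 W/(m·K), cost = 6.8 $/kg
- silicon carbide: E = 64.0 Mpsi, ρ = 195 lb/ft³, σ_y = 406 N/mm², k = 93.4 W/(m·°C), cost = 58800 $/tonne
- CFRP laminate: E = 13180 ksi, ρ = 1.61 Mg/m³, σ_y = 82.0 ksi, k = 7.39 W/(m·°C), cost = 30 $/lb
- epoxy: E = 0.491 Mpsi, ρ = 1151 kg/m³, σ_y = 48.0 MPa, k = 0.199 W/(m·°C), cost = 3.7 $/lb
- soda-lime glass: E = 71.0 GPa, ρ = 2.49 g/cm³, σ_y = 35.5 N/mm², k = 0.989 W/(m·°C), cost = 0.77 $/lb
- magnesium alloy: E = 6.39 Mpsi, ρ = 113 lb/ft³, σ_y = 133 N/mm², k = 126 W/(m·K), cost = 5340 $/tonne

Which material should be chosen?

Screen on constraints: σ_y ≥ 41.8 MPa; k ≥ 100 W/(m·K); cost ≤ 7.5 $/kg. Survivors: brass, magnesium alloy.
After converting to SI:
  brass: E = 97.78 GPa, ρ = 8420 kg/m³
  magnesium alloy: E = 44.06 GPa, ρ = 1810 kg/m³
  magnesium alloy: M = 24.3 MN·m/kg
  brass: M = 11.6 MN·m/kg
The maximum is for magnesium alloy.

magnesium alloy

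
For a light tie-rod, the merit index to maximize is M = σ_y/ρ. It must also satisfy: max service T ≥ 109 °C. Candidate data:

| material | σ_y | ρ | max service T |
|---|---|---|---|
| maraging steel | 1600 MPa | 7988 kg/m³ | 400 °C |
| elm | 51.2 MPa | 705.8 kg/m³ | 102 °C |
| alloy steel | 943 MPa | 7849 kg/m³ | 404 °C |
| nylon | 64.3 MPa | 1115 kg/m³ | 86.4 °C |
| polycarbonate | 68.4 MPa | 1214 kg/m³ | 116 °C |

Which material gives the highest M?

maraging steel

Screen on constraints: max service T ≥ 109 °C. Survivors: maraging steel, alloy steel, polycarbonate.
Computing M directly (units already consistent):
  maraging steel: M = 200 kN·m/kg
  alloy steel: M = 120 kN·m/kg
  polycarbonate: M = 56.3 kN·m/kg
Maraging steel ranks first.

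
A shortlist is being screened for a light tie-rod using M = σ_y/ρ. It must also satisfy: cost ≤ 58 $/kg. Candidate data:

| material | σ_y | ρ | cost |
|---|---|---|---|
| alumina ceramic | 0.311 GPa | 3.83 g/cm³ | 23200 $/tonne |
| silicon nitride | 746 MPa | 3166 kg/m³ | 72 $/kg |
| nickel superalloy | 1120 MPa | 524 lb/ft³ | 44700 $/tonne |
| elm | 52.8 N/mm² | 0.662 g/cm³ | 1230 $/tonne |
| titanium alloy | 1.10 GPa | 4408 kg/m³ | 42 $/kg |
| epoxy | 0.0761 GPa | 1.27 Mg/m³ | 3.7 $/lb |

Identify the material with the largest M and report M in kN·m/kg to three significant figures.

titanium alloy, M = 250 kN·m/kg

Screen on constraints: cost ≤ 58 $/kg. Survivors: alumina ceramic, nickel superalloy, elm, titanium alloy, epoxy.
Convert each candidate to consistent units, then evaluate M:
  alumina ceramic: σ_y = 311.0 MPa, ρ = 3830 kg/m³
  nickel superalloy: σ_y = 1120 MPa, ρ = 8394 kg/m³
  elm: σ_y = 52.80 MPa, ρ = 662.0 kg/m³
  titanium alloy: σ_y = 1100 MPa, ρ = 4408 kg/m³
  epoxy: σ_y = 76.10 MPa, ρ = 1270 kg/m³
  titanium alloy: M = 250 kN·m/kg
  nickel superalloy: M = 133 kN·m/kg
  alumina ceramic: M = 81.2 kN·m/kg
  elm: M = 79.8 kN·m/kg
  epoxy: M = 59.9 kN·m/kg
Titanium alloy ranks first.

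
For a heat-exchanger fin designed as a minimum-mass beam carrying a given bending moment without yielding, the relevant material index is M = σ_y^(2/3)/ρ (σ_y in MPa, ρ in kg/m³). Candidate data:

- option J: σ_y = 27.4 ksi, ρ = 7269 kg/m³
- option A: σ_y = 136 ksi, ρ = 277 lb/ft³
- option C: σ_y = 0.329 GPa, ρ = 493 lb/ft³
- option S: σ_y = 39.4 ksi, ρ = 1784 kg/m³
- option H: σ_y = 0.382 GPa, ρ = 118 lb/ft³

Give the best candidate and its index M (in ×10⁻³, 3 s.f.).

Convert each candidate to consistent units, then evaluate M:
  option J: σ_y = 188.9 MPa, ρ = 7269 kg/m³
  option A: σ_y = 937.7 MPa, ρ = 4437 kg/m³
  option C: σ_y = 329.0 MPa, ρ = 7897 kg/m³
  option S: σ_y = 271.7 MPa, ρ = 1784 kg/m³
  option H: σ_y = 382.0 MPa, ρ = 1890 kg/m³
  option H: M = 27.9×10⁻³
  option S: M = 23.5×10⁻³
  option A: M = 21.6×10⁻³
  option C: M = 6.03×10⁻³
  option J: M = 4.53×10⁻³
The maximum is for option H.

option H, M = 27.9×10⁻³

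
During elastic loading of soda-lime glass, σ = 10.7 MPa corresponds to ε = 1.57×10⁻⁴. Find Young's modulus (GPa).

68.2 GPa

E = σ/ε = 10.7 MPa / 1.57×10⁻⁴ = 68150 MPa = 68.2 GPa.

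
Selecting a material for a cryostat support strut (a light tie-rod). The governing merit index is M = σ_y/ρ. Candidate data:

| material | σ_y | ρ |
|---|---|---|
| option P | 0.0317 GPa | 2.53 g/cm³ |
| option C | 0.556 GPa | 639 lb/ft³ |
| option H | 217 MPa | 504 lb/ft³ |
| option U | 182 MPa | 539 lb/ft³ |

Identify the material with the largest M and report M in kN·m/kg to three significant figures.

option C, M = 54.3 kN·m/kg

Normalizing units and computing the index:
  option P: σ_y = 31.70 MPa, ρ = 2530 kg/m³
  option C: σ_y = 556.0 MPa, ρ = 10240 kg/m³
  option H: σ_y = 217.0 MPa, ρ = 8073 kg/m³
  option U: σ_y = 182.0 MPa, ρ = 8634 kg/m³
  option C: M = 54.3 kN·m/kg
  option H: M = 26.9 kN·m/kg
  option U: M = 21.1 kN·m/kg
  option P: M = 12.5 kN·m/kg
The maximum is for option C.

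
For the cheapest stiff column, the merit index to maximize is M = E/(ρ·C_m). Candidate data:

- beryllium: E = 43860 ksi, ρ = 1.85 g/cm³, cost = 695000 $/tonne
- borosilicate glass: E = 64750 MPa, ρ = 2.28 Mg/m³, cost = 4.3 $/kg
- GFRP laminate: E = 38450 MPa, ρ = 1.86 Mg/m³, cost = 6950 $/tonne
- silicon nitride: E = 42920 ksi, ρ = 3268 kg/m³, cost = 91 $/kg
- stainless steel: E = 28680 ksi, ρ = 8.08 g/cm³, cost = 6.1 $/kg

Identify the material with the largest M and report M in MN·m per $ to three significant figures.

borosilicate glass, M = 6.60 MN·m per $

Convert each candidate to consistent units, then evaluate M:
  beryllium: E = 302.4 GPa, ρ = 1850 kg/m³, cost = 695.0 $/kg
  borosilicate glass: E = 64.75 GPa, ρ = 2280 kg/m³, cost = 4.300 $/kg
  GFRP laminate: E = 38.45 GPa, ρ = 1860 kg/m³, cost = 6.950 $/kg
  silicon nitride: E = 295.9 GPa, ρ = 3268 kg/m³, cost = 91.00 $/kg
  stainless steel: E = 197.7 GPa, ρ = 8080 kg/m³, cost = 6.100 $/kg
  borosilicate glass: M = 6.60 MN·m per $
  stainless steel: M = 4.01 MN·m per $
  GFRP laminate: M = 2.97 MN·m per $
  silicon nitride: M = 0.995 MN·m per $
  beryllium: M = 0.235 MN·m per $
Borosilicate glass ranks first.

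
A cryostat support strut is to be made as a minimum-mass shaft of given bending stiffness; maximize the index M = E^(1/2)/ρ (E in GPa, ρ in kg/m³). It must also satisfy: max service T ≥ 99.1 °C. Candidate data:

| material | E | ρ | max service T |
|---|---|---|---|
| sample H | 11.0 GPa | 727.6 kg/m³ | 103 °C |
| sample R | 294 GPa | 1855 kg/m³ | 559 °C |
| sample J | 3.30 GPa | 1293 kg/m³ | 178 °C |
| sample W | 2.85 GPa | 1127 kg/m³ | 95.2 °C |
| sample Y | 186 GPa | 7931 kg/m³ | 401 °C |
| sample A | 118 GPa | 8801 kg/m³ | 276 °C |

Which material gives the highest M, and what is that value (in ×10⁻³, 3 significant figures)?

sample R, M = 9.24×10⁻³

Screen on constraints: max service T ≥ 99.1 °C. Survivors: sample H, sample R, sample J, sample Y, sample A.
Evaluate M for each candidate:
  sample R: M = 9.24×10⁻³
  sample H: M = 4.56×10⁻³
  sample Y: M = 1.72×10⁻³
  sample J: M = 1.40×10⁻³
  sample A: M = 1.23×10⁻³
The maximum is for sample R.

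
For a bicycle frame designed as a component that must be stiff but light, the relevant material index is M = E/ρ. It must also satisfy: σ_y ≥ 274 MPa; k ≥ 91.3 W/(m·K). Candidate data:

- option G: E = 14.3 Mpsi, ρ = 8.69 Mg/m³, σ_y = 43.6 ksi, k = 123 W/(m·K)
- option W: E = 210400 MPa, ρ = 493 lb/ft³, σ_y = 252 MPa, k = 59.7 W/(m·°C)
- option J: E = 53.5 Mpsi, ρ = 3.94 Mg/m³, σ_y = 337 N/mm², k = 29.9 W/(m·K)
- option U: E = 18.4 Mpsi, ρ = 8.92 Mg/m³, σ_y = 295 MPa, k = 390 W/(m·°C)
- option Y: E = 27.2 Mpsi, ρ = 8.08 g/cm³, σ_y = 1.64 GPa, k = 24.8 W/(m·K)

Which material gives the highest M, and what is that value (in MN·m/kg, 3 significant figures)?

Screen on constraints: σ_y ≥ 274 MPa; k ≥ 91.3 W/(m·K). Survivors: option G, option U.
In SI units:
  option G: E = 98.60 GPa, ρ = 8690 kg/m³
  option U: E = 126.9 GPa, ρ = 8920 kg/m³
  option U: M = 14.2 MN·m/kg
  option G: M = 11.3 MN·m/kg
Option U has the largest M.

option U, M = 14.2 MN·m/kg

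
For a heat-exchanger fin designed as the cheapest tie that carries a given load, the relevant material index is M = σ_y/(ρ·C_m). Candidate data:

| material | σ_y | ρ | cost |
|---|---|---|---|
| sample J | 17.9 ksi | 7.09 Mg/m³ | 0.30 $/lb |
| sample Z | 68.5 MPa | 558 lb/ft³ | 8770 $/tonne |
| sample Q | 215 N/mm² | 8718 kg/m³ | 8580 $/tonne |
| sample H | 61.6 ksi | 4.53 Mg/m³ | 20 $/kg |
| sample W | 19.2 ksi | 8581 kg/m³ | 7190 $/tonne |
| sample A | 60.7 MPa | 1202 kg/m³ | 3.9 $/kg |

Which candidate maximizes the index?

Putting every candidate on a common basis:
  sample J: σ_y = 123.4 MPa, ρ = 7090 kg/m³, cost = 0.6614 $/kg
  sample Z: σ_y = 68.50 MPa, ρ = 8938 kg/m³, cost = 8.770 $/kg
  sample Q: σ_y = 215.0 MPa, ρ = 8718 kg/m³, cost = 8.580 $/kg
  sample H: σ_y = 424.7 MPa, ρ = 4530 kg/m³, cost = 20.00 $/kg
  sample W: σ_y = 132.4 MPa, ρ = 8581 kg/m³, cost = 7.190 $/kg
  sample A: σ_y = 60.70 MPa, ρ = 1202 kg/m³, cost = 3.900 $/kg
  sample J: M = 26.3 kN·m per $
  sample A: M = 12.9 kN·m per $
  sample H: M = 4.69 kN·m per $
  sample Q: M = 2.87 kN·m per $
  sample W: M = 2.15 kN·m per $
  sample Z: M = 0.874 kN·m per $
The maximum is for sample J.

sample J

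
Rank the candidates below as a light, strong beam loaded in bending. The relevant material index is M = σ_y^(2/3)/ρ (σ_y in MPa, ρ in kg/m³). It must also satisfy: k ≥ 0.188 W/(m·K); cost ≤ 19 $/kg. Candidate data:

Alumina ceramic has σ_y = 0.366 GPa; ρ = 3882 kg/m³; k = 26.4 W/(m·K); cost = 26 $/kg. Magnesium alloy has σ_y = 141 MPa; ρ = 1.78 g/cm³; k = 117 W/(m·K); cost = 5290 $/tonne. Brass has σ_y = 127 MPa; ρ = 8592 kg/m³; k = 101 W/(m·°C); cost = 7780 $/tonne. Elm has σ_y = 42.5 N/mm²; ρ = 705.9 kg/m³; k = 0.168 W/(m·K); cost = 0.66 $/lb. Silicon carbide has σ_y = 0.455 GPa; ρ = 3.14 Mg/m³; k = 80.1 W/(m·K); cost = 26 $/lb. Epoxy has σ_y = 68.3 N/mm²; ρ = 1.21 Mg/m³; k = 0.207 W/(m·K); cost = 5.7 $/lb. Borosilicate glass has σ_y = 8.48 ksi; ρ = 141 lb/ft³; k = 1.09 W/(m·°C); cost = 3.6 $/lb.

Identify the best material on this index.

Screen on constraints: k ≥ 0.188 W/(m·K); cost ≤ 19 $/kg. Survivors: magnesium alloy, brass, epoxy, borosilicate glass.
Convert each candidate to consistent units, then evaluate M:
  magnesium alloy: σ_y = 141.0 MPa, ρ = 1780 kg/m³
  brass: σ_y = 127.0 MPa, ρ = 8592 kg/m³
  epoxy: σ_y = 68.30 MPa, ρ = 1210 kg/m³
  borosilicate glass: σ_y = 58.47 MPa, ρ = 2259 kg/m³
  magnesium alloy: M = 15.2×10⁻³
  epoxy: M = 13.8×10⁻³
  borosilicate glass: M = 6.67×10⁻³
  brass: M = 2.94×10⁻³
Magnesium alloy has the largest M.

magnesium alloy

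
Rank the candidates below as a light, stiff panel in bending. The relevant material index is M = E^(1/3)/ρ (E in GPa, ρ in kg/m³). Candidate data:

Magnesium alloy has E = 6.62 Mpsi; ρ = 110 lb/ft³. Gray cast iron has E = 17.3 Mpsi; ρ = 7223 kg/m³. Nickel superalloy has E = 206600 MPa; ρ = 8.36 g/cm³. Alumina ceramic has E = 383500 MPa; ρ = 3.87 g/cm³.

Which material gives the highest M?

magnesium alloy

Normalizing units and computing the index:
  magnesium alloy: E = 45.64 GPa, ρ = 1762 kg/m³
  gray cast iron: E = 119.3 GPa, ρ = 7223 kg/m³
  nickel superalloy: E = 206.6 GPa, ρ = 8360 kg/m³
  alumina ceramic: E = 383.5 GPa, ρ = 3870 kg/m³
  magnesium alloy: M = 2.03×10⁻³
  alumina ceramic: M = 1.88×10⁻³
  nickel superalloy: M = 0.707×10⁻³
  gray cast iron: M = 0.682×10⁻³
Magnesium alloy ranks first.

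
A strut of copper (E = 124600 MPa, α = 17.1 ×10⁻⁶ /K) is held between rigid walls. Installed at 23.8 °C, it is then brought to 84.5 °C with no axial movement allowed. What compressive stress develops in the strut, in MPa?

129 MPa

E = 124600 MPa = 124.6 GPa.
ΔT = 60.70 K. Constrained thermal stress σ = E·α·ΔT = 124.6×10³ MPa × 17.1×10⁻⁶ × 60.70 = 129 MPa (compressive).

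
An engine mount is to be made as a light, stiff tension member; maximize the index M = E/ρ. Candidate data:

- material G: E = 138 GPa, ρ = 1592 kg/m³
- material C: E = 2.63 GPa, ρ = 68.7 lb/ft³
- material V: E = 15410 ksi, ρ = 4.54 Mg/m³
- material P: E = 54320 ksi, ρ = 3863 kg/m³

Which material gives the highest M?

material P

Convert each candidate to consistent units, then evaluate M:
  material G: E = 138.0 GPa, ρ = 1592 kg/m³
  material C: E = 2.630 GPa, ρ = 1100 kg/m³
  material V: E = 106.2 GPa, ρ = 4540 kg/m³
  material P: E = 374.5 GPa, ρ = 3863 kg/m³
  material P: M = 97.0 MN·m/kg
  material G: M = 86.7 MN·m/kg
  material V: M = 23.4 MN·m/kg
  material C: M = 2.39 MN·m/kg
Material P ranks first.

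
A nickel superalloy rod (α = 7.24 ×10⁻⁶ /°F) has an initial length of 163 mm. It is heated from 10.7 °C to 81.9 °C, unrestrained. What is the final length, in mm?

Convert α: 7.24×10⁻⁶/°F × (9/5) = 13.0×10⁻⁶/K.
ΔT = 81.9 − 10.7 = 71.20 K.
ΔL = α·L₀·ΔT = 13.0×10⁻⁶ × 163 mm × 71.20 K = 0.151 mm.
L = L₀ + ΔL = 163 + 0.151 = 163.15 mm.

163.15 mm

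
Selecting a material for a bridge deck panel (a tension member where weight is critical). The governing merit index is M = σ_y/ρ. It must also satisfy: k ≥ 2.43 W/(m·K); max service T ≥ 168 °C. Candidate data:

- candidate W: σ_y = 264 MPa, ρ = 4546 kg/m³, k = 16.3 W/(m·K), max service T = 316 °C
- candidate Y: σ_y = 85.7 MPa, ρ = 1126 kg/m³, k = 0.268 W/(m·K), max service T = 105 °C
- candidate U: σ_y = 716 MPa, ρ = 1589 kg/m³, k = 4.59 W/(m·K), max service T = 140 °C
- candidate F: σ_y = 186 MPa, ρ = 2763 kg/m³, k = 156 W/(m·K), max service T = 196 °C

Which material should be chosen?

candidate F

Screen on constraints: k ≥ 2.43 W/(m·K); max service T ≥ 168 °C. Survivors: candidate W, candidate F.
Per-candidate index values:
  candidate F: M = 67.3 kN·m/kg
  candidate W: M = 58.1 kN·m/kg
Candidate F ranks first.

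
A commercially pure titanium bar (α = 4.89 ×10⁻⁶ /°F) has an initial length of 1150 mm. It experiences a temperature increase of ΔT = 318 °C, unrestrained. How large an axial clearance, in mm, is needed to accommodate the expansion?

Convert α: 4.89×10⁻⁶/°F × (9/5) = 8.80×10⁻⁶/K.
ΔL = α·L₀·ΔT = 8.80×10⁻⁶ × 1150 mm × 318.0 K = 3.22 mm.

3.22 mm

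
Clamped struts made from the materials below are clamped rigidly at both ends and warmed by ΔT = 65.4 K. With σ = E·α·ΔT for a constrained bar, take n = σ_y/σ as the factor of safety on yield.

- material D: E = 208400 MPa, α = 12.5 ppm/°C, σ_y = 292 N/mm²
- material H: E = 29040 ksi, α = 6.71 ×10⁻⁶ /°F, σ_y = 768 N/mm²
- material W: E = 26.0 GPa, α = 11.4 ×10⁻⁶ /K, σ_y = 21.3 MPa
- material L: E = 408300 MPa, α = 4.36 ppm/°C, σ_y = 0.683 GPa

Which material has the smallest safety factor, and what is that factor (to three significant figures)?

material W, n = 1.10

With everything in SI (GPa, ×10⁻⁶/K, MPa):
  material D: E = 208.4, α = 12.5, σ_y = 292.0 → σ = 170 MPa, n = 1.71
  material H: E = 200.2, α = 12.1, σ_y = 768.0 → σ = 158 MPa, n = 4.86
  material W: E = 26.00, α = 11.4, σ_y = 21.30 → σ = 19.4 MPa, n = 1.10
  material L: E = 408.3, α = 4.36, σ_y = 683.0 → σ = 116 MPa, n = 5.87
Material W has the lowest safety factor, n = 1.10.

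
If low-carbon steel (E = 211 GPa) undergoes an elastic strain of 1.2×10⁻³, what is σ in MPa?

σ = E·ε = 211000 MPa × 1.2×10⁻³ = 253 MPa.

253 MPa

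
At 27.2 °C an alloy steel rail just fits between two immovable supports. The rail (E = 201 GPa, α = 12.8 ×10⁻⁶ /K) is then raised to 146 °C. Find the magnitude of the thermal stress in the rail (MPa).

306 MPa

ΔT = 118.8 K. Constrained thermal stress σ = E·α·ΔT = 201.0×10³ MPa × 12.8×10⁻⁶ × 118.8 = 306 MPa (compressive).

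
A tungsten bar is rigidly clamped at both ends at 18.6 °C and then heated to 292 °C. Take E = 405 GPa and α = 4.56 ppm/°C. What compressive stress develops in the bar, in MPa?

ΔT = 273.4 K. Constrained thermal stress σ = E·α·ΔT = 405.0×10³ MPa × 4.56×10⁻⁶ × 273.4 = 505 MPa (compressive).

505 MPa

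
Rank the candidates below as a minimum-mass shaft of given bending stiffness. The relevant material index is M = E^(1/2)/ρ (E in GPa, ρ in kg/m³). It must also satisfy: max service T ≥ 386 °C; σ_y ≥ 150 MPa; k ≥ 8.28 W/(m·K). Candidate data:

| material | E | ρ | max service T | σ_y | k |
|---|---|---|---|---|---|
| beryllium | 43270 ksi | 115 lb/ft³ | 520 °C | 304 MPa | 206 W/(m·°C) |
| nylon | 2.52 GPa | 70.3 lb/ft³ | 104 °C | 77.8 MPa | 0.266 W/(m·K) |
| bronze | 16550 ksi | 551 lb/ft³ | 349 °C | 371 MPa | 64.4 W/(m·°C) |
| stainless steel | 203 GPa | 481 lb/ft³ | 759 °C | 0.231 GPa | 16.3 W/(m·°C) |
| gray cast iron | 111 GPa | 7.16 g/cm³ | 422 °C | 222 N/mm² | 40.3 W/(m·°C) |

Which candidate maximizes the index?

beryllium

Screen on constraints: max service T ≥ 386 °C; σ_y ≥ 150 MPa; k ≥ 8.28 W/(m·K). Survivors: beryllium, stainless steel, gray cast iron.
Normalizing units and computing the index:
  beryllium: E = 298.3 GPa, ρ = 1842 kg/m³
  stainless steel: E = 203.0 GPa, ρ = 7705 kg/m³
  gray cast iron: E = 111.0 GPa, ρ = 7160 kg/m³
  beryllium: M = 9.38×10⁻³
  stainless steel: M = 1.85×10⁻³
  gray cast iron: M = 1.47×10⁻³
Beryllium has the largest M.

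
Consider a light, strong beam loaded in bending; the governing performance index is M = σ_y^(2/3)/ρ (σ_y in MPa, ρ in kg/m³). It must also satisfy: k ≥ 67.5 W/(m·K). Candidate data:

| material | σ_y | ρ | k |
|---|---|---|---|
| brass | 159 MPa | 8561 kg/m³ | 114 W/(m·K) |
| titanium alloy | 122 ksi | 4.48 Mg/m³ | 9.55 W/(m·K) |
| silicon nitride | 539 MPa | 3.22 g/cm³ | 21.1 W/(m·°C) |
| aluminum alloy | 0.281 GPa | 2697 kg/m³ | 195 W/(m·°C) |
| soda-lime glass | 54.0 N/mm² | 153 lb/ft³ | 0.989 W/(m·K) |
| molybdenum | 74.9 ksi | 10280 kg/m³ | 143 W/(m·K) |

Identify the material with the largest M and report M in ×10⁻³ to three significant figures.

aluminum alloy, M = 15.9×10⁻³

Screen on constraints: k ≥ 67.5 W/(m·K). Survivors: brass, aluminum alloy, molybdenum.
Putting every candidate on a common basis:
  brass: σ_y = 159.0 MPa, ρ = 8561 kg/m³
  aluminum alloy: σ_y = 281.0 MPa, ρ = 2697 kg/m³
  molybdenum: σ_y = 516.4 MPa, ρ = 10280 kg/m³
  aluminum alloy: M = 15.9×10⁻³
  molybdenum: M = 6.26×10⁻³
  brass: M = 3.43×10⁻³
Aluminum alloy has the largest M.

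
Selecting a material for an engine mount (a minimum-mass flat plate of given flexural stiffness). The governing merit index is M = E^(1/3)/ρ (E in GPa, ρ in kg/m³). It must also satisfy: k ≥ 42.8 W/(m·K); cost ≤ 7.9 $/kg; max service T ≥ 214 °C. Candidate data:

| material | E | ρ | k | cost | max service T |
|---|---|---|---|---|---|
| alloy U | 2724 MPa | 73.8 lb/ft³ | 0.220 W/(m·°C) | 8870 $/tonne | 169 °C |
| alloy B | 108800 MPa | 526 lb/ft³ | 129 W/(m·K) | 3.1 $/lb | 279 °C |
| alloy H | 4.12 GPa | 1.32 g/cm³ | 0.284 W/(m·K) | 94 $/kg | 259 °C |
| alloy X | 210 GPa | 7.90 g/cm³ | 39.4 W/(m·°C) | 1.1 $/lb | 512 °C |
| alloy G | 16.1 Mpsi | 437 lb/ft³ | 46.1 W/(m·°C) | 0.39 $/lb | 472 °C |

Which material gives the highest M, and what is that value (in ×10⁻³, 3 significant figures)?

alloy G, M = 0.687×10⁻³

Screen on constraints: k ≥ 42.8 W/(m·K); cost ≤ 7.9 $/kg; max service T ≥ 214 °C. Survivors: alloy B, alloy G.
Putting every candidate on a common basis:
  alloy B: E = 108.8 GPa, ρ = 8426 kg/m³
  alloy G: E = 111.0 GPa, ρ = 7000 kg/m³
  alloy G: M = 0.687×10⁻³
  alloy B: M = 0.567×10⁻³
Alloy G has the largest M.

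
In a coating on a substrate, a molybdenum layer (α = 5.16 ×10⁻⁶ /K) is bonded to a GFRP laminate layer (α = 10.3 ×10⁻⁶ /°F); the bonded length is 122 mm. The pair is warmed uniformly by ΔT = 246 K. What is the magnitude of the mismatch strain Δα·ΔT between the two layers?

GFRP laminate: α = 10.3×10⁻⁶/°F × 9/5 = 18.5×10⁻⁶/K.
Δα = |5.16 − 18.5|×10⁻⁶/K = 13.4×10⁻⁶/K.
Mismatch strain = Δα·ΔT = 13.4×10⁻⁶ × 246.0 = 3.29×10⁻³.

3.29×10⁻³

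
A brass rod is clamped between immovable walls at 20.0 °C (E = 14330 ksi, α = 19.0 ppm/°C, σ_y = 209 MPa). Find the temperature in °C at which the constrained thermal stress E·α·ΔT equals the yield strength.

E = 14330 ksi = 98.80 GPa.
E·α·ΔT = 209.0 MPa ⇒ ΔT = 209.0 / (98.80×10³ × 19.0×10⁻⁶) = 111.3 K.
T = 20.0 + 111.3 = 131.3 °C.

131 °C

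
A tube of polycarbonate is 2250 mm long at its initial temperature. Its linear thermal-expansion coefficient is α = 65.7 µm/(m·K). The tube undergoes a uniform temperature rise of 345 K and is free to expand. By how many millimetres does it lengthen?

51.0 mm

ΔL = α·L₀·ΔT = 65.7×10⁻⁶ × 2250 mm × 345.0 K = 51.0 mm.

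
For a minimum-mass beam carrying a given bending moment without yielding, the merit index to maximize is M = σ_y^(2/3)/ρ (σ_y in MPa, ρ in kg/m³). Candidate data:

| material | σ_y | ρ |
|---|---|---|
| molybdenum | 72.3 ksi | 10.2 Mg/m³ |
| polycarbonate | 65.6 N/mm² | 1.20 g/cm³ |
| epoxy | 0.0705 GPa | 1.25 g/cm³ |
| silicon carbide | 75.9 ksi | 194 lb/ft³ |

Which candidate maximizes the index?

Putting every candidate on a common basis:
  molybdenum: σ_y = 498.5 MPa, ρ = 10200 kg/m³
  polycarbonate: σ_y = 65.60 MPa, ρ = 1200 kg/m³
  epoxy: σ_y = 70.50 MPa, ρ = 1250 kg/m³
  silicon carbide: σ_y = 523.3 MPa, ρ = 3108 kg/m³
  silicon carbide: M = 20.9×10⁻³
  epoxy: M = 13.7×10⁻³
  polycarbonate: M = 13.6×10⁻³
  molybdenum: M = 6.16×10⁻³
Silicon carbide ranks first.

silicon carbide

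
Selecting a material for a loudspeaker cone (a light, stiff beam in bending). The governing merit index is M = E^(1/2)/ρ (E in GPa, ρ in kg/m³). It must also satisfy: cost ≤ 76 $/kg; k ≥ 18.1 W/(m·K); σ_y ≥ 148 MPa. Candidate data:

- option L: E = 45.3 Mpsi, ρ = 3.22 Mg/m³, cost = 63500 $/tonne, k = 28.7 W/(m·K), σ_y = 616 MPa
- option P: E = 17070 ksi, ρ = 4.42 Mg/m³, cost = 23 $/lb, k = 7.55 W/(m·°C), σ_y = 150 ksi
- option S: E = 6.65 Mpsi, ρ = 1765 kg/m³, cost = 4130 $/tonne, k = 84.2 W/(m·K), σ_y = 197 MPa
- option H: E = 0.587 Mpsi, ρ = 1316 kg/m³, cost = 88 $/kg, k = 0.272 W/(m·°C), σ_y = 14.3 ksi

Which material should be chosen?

option L

Screen on constraints: cost ≤ 76 $/kg; k ≥ 18.1 W/(m·K); σ_y ≥ 148 MPa. Survivors: option L, option S.
Convert each candidate to consistent units, then evaluate M:
  option L: E = 312.3 GPa, ρ = 3220 kg/m³
  option S: E = 45.85 GPa, ρ = 1765 kg/m³
  option L: M = 5.49×10⁻³
  option S: M = 3.84×10⁻³
Option L has the largest M.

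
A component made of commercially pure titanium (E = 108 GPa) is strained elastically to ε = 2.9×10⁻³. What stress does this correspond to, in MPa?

313 MPa

σ = E·ε = 108000 MPa × 2.9×10⁻³ = 313 MPa.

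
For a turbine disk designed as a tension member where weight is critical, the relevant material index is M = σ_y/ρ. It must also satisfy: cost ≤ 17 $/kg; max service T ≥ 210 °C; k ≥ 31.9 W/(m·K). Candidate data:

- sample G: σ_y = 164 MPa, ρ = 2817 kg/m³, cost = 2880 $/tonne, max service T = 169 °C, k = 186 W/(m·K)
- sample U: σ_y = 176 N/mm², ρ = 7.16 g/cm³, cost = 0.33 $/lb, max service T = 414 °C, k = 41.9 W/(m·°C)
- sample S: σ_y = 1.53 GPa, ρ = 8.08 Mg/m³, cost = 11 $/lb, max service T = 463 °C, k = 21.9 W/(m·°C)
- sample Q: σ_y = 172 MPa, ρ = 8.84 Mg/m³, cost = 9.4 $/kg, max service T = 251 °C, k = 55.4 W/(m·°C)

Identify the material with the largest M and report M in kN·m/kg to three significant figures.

Screen on constraints: cost ≤ 17 $/kg; max service T ≥ 210 °C; k ≥ 31.9 W/(m·K). Survivors: sample U, sample Q.
In SI units:
  sample U: σ_y = 176.0 MPa, ρ = 7160 kg/m³
  sample Q: σ_y = 172.0 MPa, ρ = 8840 kg/m³
  sample U: M = 24.6 kN·m/kg
  sample Q: M = 19.5 kN·m/kg
The maximum is for sample U.

sample U, M = 24.6 kN·m/kg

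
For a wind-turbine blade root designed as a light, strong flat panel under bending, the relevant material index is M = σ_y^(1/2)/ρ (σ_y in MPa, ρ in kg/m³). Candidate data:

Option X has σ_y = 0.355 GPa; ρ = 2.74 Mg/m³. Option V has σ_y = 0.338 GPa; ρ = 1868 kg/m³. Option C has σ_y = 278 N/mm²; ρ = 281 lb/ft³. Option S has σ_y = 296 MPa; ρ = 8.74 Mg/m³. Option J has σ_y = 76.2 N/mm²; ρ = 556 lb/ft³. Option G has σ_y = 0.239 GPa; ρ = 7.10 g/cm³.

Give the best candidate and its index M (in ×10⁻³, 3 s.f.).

option V, M = 9.84×10⁻³

In SI units:
  option X: σ_y = 355.0 MPa, ρ = 2740 kg/m³
  option V: σ_y = 338.0 MPa, ρ = 1868 kg/m³
  option C: σ_y = 278.0 MPa, ρ = 4501 kg/m³
  option S: σ_y = 296.0 MPa, ρ = 8740 kg/m³
  option J: σ_y = 76.20 MPa, ρ = 8906 kg/m³
  option G: σ_y = 239.0 MPa, ρ = 7100 kg/m³
  option V: M = 9.84×10⁻³
  option X: M = 6.88×10⁻³
  option C: M = 3.70×10⁻³
  option G: M = 2.18×10⁻³
  option S: M = 1.97×10⁻³
  option J: M = 0.980×10⁻³
Option V ranks first.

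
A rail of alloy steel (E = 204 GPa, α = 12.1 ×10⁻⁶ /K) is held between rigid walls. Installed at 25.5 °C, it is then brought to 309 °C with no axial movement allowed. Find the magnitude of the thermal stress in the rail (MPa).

700 MPa

ΔT = 283.5 K. Constrained thermal stress σ = E·α·ΔT = 204.0×10³ MPa × 12.1×10⁻⁶ × 283.5 = 700 MPa (compressive).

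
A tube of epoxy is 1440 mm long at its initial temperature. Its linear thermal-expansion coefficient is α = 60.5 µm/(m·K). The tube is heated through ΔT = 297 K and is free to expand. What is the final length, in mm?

ΔL = α·L₀·ΔT = 60.5×10⁻⁶ × 1440 mm × 297.0 K = 25.9 mm.
L = L₀ + ΔL = 1440 + 25.9 = 1465.9 mm.

1465.9 mm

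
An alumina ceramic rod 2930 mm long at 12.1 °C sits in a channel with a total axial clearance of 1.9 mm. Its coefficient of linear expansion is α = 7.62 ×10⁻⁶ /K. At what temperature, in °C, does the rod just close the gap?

α·L₀·ΔT = 1.9 mm ⇒ ΔT = 1.9 / (7.62×10⁻⁶ × 2930.0) = 85.10 K.
T = 12.1 + 85.10 = 97.20 °C.

97.2 °C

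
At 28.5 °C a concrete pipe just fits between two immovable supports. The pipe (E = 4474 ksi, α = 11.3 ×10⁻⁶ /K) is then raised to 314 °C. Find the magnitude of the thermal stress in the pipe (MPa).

E = 4474 ksi = 30.85 GPa.
ΔT = 285.5 K. Constrained thermal stress σ = E·α·ΔT = 30.85×10³ MPa × 11.3×10⁻⁶ × 285.5 = 99.5 MPa (compressive).

99.5 MPa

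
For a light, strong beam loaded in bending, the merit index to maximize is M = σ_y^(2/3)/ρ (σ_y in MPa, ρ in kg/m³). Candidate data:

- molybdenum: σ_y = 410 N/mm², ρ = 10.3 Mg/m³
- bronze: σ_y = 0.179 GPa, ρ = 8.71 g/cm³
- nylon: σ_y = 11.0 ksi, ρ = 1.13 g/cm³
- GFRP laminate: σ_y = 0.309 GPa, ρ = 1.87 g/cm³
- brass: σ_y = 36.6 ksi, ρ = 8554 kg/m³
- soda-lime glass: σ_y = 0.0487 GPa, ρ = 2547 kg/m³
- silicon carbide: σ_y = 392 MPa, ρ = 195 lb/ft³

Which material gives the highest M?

Normalizing units and computing the index:
  molybdenum: σ_y = 410.0 MPa, ρ = 10300 kg/m³
  bronze: σ_y = 179.0 MPa, ρ = 8710 kg/m³
  nylon: σ_y = 75.84 MPa, ρ = 1130 kg/m³
  GFRP laminate: σ_y = 309.0 MPa, ρ = 1870 kg/m³
  brass: σ_y = 252.3 MPa, ρ = 8554 kg/m³
  soda-lime glass: σ_y = 48.70 MPa, ρ = 2547 kg/m³
  silicon carbide: σ_y = 392.0 MPa, ρ = 3124 kg/m³
  GFRP laminate: M = 24.4×10⁻³
  silicon carbide: M = 17.1×10⁻³
  nylon: M = 15.9×10⁻³
  molybdenum: M = 5.36×10⁻³
  soda-lime glass: M = 5.24×10⁻³
  brass: M = 4.67×10⁻³
  bronze: M = 3.65×10⁻³
The maximum is for GFRP laminate.

GFRP laminate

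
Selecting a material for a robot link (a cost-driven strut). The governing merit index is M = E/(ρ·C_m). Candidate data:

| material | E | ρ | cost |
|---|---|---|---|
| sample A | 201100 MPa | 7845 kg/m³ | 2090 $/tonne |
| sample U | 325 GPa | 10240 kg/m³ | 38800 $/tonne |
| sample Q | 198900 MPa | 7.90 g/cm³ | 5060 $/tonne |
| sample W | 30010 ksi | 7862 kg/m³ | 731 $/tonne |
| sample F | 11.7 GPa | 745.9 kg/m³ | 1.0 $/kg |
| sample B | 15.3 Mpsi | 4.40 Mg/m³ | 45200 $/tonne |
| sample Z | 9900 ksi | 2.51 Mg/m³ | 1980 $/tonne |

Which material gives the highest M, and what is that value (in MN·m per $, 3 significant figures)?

sample W, M = 36.0 MN·m per $

In SI units:
  sample A: E = 201.1 GPa, ρ = 7845 kg/m³, cost = 2.090 $/kg
  sample U: E = 325.0 GPa, ρ = 10240 kg/m³, cost = 38.80 $/kg
  sample Q: E = 198.9 GPa, ρ = 7900 kg/m³, cost = 5.060 $/kg
  sample W: E = 206.9 GPa, ρ = 7862 kg/m³, cost = 0.7310 $/kg
  sample F: E = 11.70 GPa, ρ = 745.9 kg/m³, cost = 1.000 $/kg
  sample B: E = 105.5 GPa, ρ = 4400 kg/m³, cost = 45.20 $/kg
  sample Z: E = 68.26 GPa, ρ = 2510 kg/m³, cost = 1.980 $/kg
  sample W: M = 36.0 MN·m per $
  sample F: M = 15.7 MN·m per $
  sample Z: M = 13.7 MN·m per $
  sample A: M = 12.3 MN·m per $
  sample Q: M = 4.98 MN·m per $
  sample U: M = 0.818 MN·m per $
  sample B: M = 0.530 MN·m per $
Highest index: sample W.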